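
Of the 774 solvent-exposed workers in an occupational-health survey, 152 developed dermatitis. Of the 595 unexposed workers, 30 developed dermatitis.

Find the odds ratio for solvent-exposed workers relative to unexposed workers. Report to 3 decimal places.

OR = (152 × 565) / (622 × 30) = 85880/18660 ≈ 4.602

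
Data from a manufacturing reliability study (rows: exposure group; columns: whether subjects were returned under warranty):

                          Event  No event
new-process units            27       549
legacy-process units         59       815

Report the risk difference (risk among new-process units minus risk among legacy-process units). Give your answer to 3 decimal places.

-0.021

risk, new-process units = 27/576 = 0.04688
risk, legacy-process units = 59/874 = 0.06751
risk difference = 0.04688 − 0.06751 = -0.021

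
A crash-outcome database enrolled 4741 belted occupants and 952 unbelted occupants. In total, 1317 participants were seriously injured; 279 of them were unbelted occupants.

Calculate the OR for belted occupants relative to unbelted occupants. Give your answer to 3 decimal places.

belted occupants with the outcome: 1317 − 279 = 1038
belted occupants without the outcome: 4741 − 1038 = 3703
unbelted occupants without the outcome: 952 − 279 = 673
OR = (1038 × 673) / (3703 × 279) = 698574/1033137 ≈ 0.676

OR: 0.676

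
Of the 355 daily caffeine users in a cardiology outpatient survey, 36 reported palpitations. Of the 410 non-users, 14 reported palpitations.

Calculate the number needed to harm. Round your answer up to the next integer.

NNH ≈ 15

risk, daily caffeine users = 36/355 = 0.101408
risk, non-users = 14/410 = 0.034146
absolute risk difference = 0.067262
1 / 0.067262 = 14.867 → round up → 15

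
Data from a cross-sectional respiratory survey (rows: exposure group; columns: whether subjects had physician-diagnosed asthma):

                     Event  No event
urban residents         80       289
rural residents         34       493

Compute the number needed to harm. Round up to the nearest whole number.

NNH = 7

risk, urban residents = 80/369 = 0.216802
risk, rural residents = 34/527 = 0.064516
absolute risk difference = 0.152286
1 / 0.152286 = 6.567 → round up → 7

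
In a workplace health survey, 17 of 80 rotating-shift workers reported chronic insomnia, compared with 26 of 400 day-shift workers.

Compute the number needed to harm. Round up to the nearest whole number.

risk, rotating-shift workers = 17/80 = 0.212500
risk, day-shift workers = 26/400 = 0.065000
absolute risk difference = 0.147500
1 / 0.147500 = 6.780 → round up → 7

NNH = 7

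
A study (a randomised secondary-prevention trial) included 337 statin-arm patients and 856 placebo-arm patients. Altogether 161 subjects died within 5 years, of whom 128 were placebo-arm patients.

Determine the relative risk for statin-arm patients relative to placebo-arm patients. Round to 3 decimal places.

statin-arm patients with the outcome: 161 − 128 = 33
statin-arm patients without the outcome: 337 − 33 = 304
placebo-arm patients without the outcome: 856 − 128 = 728
risk, statin-arm patients = 33/337 = 0.0979
risk, placebo-arm patients = 128/856 = 0.1495
RR = 0.0979 / 0.1495 = 0.655

0.655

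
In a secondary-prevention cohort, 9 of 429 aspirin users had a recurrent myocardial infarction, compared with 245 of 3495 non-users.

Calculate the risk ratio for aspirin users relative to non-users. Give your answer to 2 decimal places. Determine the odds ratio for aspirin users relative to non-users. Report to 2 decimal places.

risk, aspirin users = 9/429 = 0.02098
risk, non-users = 245/3495 = 0.07010
RR = 0.02098 / 0.07010 = 0.30
OR = (9 × 3250) / (420 × 245) = 29250/102900 ≈ 0.28

RR = 0.30; OR = 0.28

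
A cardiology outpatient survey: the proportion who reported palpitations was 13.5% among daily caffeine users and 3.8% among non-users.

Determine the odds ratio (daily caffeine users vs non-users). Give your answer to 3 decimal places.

odds, daily caffeine users = 0.13500/0.86500 = 0.15607
odds, non-users = 0.03800/0.96200 = 0.03950
OR = 0.15607 / 0.03950 = 3.951

OR: 3.951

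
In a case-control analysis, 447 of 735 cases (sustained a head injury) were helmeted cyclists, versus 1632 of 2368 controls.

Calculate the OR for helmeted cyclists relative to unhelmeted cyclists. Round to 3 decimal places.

OR = (447 × 736) / (1632 × 288) = 328992/470016 ≈ 0.700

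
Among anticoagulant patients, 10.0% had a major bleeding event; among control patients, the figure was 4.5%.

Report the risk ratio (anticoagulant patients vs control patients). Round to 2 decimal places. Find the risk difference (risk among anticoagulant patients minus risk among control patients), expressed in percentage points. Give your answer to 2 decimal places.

RR = 2.22; RD = 5.50

RR = 0.10000 / 0.04500 = 2.22
risk difference = 0.10000 − 0.04500 = 0.05500 → 5.50 percentage points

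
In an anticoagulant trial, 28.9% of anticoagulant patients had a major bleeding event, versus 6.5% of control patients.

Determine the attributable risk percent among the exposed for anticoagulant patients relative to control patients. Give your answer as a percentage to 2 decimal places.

AR% = (0.2890 − 0.0650) / 0.2890 = 0.7751 → 77.51%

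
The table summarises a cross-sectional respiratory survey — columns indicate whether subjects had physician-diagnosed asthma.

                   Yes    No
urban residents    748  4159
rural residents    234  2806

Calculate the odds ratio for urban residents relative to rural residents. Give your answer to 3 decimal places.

odds, urban residents = 748/4159 = 0.1799
odds, rural residents = 234/2806 = 0.0834
OR = 0.1799 / 0.0834 = 2.157

2.157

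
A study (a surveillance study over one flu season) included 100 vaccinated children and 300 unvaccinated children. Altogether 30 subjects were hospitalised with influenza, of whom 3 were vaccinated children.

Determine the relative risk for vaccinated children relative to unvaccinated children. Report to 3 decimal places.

vaccinated children without the outcome: 100 − 3 = 97
unvaccinated children with the outcome: 30 − 3 = 27
unvaccinated children without the outcome: 300 − 27 = 273
risk, vaccinated children = 3/100 = 0.03000
risk, unvaccinated children = 27/300 = 0.09000
RR = 0.03000 / 0.09000 = 0.333

0.333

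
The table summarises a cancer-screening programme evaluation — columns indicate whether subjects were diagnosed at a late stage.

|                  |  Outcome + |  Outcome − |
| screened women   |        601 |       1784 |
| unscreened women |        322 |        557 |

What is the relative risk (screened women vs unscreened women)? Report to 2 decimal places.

0.69

risk, screened women = 601/2385 = 0.2520
risk, unscreened women = 322/879 = 0.3663
RR = 0.2520 / 0.3663 = 0.69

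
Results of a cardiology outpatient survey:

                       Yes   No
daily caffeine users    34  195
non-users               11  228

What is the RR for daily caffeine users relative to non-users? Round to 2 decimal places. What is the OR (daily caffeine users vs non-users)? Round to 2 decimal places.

RR = 3.23; OR = 3.61

risk, daily caffeine users = 34/229 = 0.14847
risk, non-users = 11/239 = 0.04603
RR = 0.14847 / 0.04603 = 3.23
OR = (34 × 228) / (195 × 11) = 7752/2145 ≈ 3.61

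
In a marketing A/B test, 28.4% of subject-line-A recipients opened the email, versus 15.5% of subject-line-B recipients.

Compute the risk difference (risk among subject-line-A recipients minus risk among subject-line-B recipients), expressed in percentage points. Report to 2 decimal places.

RD: 12.90

risk difference = 0.2840 − 0.1550 = 0.1290 → 12.90 percentage points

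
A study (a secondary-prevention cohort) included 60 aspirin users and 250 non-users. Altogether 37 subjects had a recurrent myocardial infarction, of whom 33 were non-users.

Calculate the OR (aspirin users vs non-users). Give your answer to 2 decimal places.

aspirin users with the outcome: 37 − 33 = 4
aspirin users without the outcome: 60 − 4 = 56
non-users without the outcome: 250 − 33 = 217
odds, aspirin users = 4/56 = 0.0714
odds, non-users = 33/217 = 0.1521
OR = 0.0714 / 0.1521 = 0.47

OR: 0.47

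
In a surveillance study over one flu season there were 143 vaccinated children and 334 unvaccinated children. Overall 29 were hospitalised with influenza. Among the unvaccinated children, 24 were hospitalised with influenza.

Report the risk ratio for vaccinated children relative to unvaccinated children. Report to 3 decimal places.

vaccinated children with the outcome: 29 − 24 = 5
vaccinated children without the outcome: 143 − 5 = 138
unvaccinated children without the outcome: 334 − 24 = 310
risk, vaccinated children = 5/143 = 0.03497
risk, unvaccinated children = 24/334 = 0.07186
RR = 0.03497 / 0.07186 = 0.487

0.487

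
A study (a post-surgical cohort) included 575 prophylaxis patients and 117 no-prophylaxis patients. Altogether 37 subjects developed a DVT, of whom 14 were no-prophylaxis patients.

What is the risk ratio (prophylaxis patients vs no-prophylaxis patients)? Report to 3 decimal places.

prophylaxis patients with the outcome: 37 − 14 = 23
prophylaxis patients without the outcome: 575 − 23 = 552
no-prophylaxis patients without the outcome: 117 − 14 = 103
risk, prophylaxis patients = 23/575 = 0.04000
risk, no-prophylaxis patients = 14/117 = 0.11966
RR = 0.04000 / 0.11966 = 0.334

RR: 0.334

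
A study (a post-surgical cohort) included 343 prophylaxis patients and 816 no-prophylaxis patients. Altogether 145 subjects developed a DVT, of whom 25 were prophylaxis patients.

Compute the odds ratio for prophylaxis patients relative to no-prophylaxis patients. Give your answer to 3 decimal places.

prophylaxis patients without the outcome: 343 − 25 = 318
no-prophylaxis patients with the outcome: 145 − 25 = 120
no-prophylaxis patients without the outcome: 816 − 120 = 696
odds, prophylaxis patients = 25/318 = 0.0786
odds, no-prophylaxis patients = 120/696 = 0.1724
OR = 0.0786 / 0.1724 = 0.456

0.456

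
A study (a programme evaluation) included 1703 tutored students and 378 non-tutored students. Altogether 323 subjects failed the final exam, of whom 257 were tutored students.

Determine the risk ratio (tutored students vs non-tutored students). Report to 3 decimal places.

tutored students without the outcome: 1703 − 257 = 1446
non-tutored students with the outcome: 323 − 257 = 66
non-tutored students without the outcome: 378 − 66 = 312
risk, tutored students = 257/1703 = 0.1509
risk, non-tutored students = 66/378 = 0.1746
RR = 0.1509 / 0.1746 = 0.864

0.864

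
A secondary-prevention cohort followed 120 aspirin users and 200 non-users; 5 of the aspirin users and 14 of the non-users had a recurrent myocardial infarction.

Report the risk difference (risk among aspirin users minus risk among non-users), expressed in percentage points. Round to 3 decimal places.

-2.833

risk, aspirin users = 5/120 = 0.04167
risk, non-users = 14/200 = 0.07000
risk difference = 0.04167 − 0.07000 = -0.02833 → -2.833 percentage points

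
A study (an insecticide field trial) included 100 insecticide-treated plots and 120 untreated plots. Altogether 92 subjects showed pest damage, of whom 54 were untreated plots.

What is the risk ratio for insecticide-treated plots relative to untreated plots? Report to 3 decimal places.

insecticide-treated plots with the outcome: 92 − 54 = 38
insecticide-treated plots without the outcome: 100 − 38 = 62
untreated plots without the outcome: 120 − 54 = 66
risk, insecticide-treated plots = 38/100 = 0.3800
risk, untreated plots = 54/120 = 0.4500
RR = 0.3800 / 0.4500 = 0.844

0.844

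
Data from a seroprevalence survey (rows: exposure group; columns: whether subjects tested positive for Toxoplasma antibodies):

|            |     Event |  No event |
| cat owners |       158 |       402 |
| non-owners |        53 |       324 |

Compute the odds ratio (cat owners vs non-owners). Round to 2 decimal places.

OR = (158 × 324) / (402 × 53) = 51192/21306 ≈ 2.40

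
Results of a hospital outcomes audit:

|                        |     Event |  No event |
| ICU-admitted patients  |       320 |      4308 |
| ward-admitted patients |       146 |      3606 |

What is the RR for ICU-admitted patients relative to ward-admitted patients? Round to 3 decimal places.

RR ≈ 1.777

risk, ICU-admitted patients = 320/4628 = 0.06914
risk, ward-admitted patients = 146/3752 = 0.03891
RR = 0.06914 / 0.03891 = 1.777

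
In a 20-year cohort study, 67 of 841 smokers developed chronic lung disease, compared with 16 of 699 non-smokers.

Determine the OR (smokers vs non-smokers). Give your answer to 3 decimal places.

OR = (67 × 683) / (774 × 16) = 45761/12384 ≈ 3.695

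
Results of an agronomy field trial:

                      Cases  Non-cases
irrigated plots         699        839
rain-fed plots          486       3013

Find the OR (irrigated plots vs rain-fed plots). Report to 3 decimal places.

odds, irrigated plots = 699/839 = 0.8331
odds, rain-fed plots = 486/3013 = 0.1613
OR = 0.8331 / 0.1613 = 5.165

5.165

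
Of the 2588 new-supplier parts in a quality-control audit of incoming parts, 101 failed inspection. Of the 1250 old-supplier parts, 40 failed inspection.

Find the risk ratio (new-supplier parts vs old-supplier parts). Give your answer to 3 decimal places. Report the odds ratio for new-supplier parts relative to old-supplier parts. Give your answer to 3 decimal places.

risk, new-supplier parts = 101/2588 = 0.03903
risk, old-supplier parts = 40/1250 = 0.03200
RR = 0.03903 / 0.03200 = 1.220
OR = (101 × 1210) / (2487 × 40) = 122210/99480 ≈ 1.228

RR = 1.220; OR = 1.228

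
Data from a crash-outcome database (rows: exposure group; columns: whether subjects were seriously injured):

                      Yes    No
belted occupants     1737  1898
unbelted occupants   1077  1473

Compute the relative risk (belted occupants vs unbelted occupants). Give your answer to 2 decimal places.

RR ≈ 1.13

risk, belted occupants = 1737/3635 = 0.4779
risk, unbelted occupants = 1077/2550 = 0.4224
RR = 0.4779 / 0.4224 = 1.13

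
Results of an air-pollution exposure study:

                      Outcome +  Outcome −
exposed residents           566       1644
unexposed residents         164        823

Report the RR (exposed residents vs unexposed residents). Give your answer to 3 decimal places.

RR = 1.541

risk, exposed residents = 566/2210 = 0.2561
risk, unexposed residents = 164/987 = 0.1662
RR = 0.2561 / 0.1662 = 1.541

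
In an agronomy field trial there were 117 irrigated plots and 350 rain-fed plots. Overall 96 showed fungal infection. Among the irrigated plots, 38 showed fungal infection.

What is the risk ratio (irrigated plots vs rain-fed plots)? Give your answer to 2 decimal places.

irrigated plots without the outcome: 117 − 38 = 79
rain-fed plots with the outcome: 96 − 38 = 58
rain-fed plots without the outcome: 350 − 58 = 292
risk, irrigated plots = 38/117 = 0.3248
risk, rain-fed plots = 58/350 = 0.1657
RR = 0.3248 / 0.1657 = 1.96

RR ≈ 1.96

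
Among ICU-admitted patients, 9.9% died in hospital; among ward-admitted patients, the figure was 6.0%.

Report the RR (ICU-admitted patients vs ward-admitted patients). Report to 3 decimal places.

RR = 0.0990 / 0.0600 = 1.650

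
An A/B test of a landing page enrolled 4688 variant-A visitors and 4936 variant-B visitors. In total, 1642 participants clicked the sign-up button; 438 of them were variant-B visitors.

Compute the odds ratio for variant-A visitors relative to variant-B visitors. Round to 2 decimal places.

OR ≈ 3.55

variant-A visitors with the outcome: 1642 − 438 = 1204
variant-A visitors without the outcome: 4688 − 1204 = 3484
variant-B visitors without the outcome: 4936 − 438 = 4498
OR = (1204 × 4498) / (3484 × 438) = 5415592/1525992 ≈ 3.55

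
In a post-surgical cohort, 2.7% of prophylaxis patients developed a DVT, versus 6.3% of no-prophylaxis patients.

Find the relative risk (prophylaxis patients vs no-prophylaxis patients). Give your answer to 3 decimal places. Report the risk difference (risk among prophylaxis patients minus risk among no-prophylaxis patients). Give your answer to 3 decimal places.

RR = 0.02700 / 0.06300 = 0.429
risk difference = 0.02700 − 0.06300 = -0.036

RR = 0.429; RD = -0.036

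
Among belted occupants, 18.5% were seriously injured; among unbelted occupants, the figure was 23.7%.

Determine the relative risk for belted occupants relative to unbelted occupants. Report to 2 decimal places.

RR = 0.1850 / 0.2370 = 0.78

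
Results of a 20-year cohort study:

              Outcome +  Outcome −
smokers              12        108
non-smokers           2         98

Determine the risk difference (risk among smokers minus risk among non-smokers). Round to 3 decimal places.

risk, smokers = 12/120 = 0.10000
risk, non-smokers = 2/100 = 0.02000
risk difference = 0.10000 − 0.02000 = 0.080

0.080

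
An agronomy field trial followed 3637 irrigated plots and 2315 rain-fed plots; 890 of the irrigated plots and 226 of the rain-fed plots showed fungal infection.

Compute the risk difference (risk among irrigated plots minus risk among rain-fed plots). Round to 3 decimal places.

RD ≈ 0.147

risk, irrigated plots = 890/3637 = 0.2447
risk, rain-fed plots = 226/2315 = 0.0976
risk difference = 0.2447 − 0.0976 = 0.147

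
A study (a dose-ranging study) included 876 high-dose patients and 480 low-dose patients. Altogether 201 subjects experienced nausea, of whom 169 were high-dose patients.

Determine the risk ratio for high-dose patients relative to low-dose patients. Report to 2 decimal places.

high-dose patients without the outcome: 876 − 169 = 707
low-dose patients with the outcome: 201 − 169 = 32
low-dose patients without the outcome: 480 − 32 = 448
risk, high-dose patients = 169/876 = 0.1929
risk, low-dose patients = 32/480 = 0.0667
RR = 0.1929 / 0.0667 = 2.89

RR: 2.89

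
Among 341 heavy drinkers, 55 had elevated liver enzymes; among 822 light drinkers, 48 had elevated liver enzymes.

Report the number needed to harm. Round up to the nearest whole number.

10

risk, heavy drinkers = 55/341 = 0.161290
risk, light drinkers = 48/822 = 0.058394
absolute risk difference = 0.102896
1 / 0.102896 = 9.719 → round up → 10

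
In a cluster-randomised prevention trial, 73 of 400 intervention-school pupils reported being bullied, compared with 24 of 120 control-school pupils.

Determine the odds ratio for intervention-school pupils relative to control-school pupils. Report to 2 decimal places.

OR = (73 × 96) / (327 × 24) = 7008/7848 ≈ 0.89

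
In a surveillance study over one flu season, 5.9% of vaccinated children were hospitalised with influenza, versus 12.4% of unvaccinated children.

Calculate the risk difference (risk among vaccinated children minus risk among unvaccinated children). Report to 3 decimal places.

risk difference = 0.0590 − 0.1240 = -0.065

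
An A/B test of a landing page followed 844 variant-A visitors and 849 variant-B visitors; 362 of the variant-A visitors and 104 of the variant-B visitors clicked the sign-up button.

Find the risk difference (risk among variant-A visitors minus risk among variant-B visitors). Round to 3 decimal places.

risk, variant-A visitors = 362/844 = 0.4289
risk, variant-B visitors = 104/849 = 0.1225
risk difference = 0.4289 − 0.1225 = 0.306

RD ≈ 0.306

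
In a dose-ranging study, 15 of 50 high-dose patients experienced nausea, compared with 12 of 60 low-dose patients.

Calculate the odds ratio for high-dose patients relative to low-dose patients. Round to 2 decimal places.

OR = (15 × 48) / (35 × 12) = 720/420 ≈ 1.71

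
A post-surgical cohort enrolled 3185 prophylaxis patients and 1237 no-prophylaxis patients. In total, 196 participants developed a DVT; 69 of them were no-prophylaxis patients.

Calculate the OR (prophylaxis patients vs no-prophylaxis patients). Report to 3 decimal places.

0.703

prophylaxis patients with the outcome: 196 − 69 = 127
prophylaxis patients without the outcome: 3185 − 127 = 3058
no-prophylaxis patients without the outcome: 1237 − 69 = 1168
odds, prophylaxis patients = 127/3058 = 0.04153
odds, no-prophylaxis patients = 69/1168 = 0.05908
OR = 0.04153 / 0.05908 = 0.703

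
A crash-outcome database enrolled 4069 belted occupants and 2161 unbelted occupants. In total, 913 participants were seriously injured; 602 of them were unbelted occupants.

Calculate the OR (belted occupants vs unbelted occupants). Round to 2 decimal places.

belted occupants with the outcome: 913 − 602 = 311
belted occupants without the outcome: 4069 − 311 = 3758
unbelted occupants without the outcome: 2161 − 602 = 1559
odds, belted occupants = 311/3758 = 0.0828
odds, unbelted occupants = 602/1559 = 0.3861
OR = 0.0828 / 0.3861 = 0.21

0.21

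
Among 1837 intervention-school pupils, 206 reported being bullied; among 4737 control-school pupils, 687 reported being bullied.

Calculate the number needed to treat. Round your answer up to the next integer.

risk, intervention-school pupils = 206/1837 = 0.112139
risk, control-school pupils = 687/4737 = 0.145028
absolute risk difference = 0.032889
1 / 0.032889 = 30.405 → round up → 31

NNT = 31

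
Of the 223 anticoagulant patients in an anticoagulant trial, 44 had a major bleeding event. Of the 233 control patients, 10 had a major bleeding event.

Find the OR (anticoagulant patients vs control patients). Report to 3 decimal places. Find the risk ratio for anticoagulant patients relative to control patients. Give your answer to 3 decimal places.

OR = (44 × 223) / (179 × 10) = 9812/1790 ≈ 5.482
risk, anticoagulant patients = 44/223 = 0.19731
risk, control patients = 10/233 = 0.04292
RR = 0.19731 / 0.04292 = 4.597

OR = 5.482; RR = 4.597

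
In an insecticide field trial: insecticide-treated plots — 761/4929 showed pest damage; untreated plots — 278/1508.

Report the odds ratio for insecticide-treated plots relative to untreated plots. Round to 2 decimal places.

OR = (761 × 1230) / (4168 × 278) = 936030/1158704 ≈ 0.81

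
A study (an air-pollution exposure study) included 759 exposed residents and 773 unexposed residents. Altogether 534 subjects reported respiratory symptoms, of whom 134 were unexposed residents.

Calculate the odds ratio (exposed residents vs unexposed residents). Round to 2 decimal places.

exposed residents with the outcome: 534 − 134 = 400
exposed residents without the outcome: 759 − 400 = 359
unexposed residents without the outcome: 773 − 134 = 639
OR = (400 × 639) / (359 × 134) = 255600/48106 ≈ 5.31

5.31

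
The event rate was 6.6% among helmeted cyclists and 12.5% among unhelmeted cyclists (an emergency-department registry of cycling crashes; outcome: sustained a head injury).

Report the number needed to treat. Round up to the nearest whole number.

17

absolute risk difference = 0.059000
1 / 0.059000 = 16.949 → round up → 17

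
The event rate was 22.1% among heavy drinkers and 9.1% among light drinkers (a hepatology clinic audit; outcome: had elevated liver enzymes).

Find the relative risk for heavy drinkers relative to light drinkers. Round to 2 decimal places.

RR = 0.2210 / 0.0910 = 2.43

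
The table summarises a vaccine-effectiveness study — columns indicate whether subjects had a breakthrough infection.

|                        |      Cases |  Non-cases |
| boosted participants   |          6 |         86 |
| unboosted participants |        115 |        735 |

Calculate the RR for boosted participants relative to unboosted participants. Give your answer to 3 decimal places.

RR: 0.482

risk, boosted participants = 6/92 = 0.0652
risk, unboosted participants = 115/850 = 0.1353
RR = 0.0652 / 0.1353 = 0.482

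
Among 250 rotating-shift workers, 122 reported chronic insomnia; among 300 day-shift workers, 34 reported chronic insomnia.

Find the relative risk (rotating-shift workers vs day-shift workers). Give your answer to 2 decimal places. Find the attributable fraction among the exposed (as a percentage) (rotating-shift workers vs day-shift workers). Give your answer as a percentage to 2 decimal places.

risk, rotating-shift workers = 122/250 = 0.4880
risk, day-shift workers = 34/300 = 0.1133
RR = 0.4880 / 0.1133 = 4.31
AR% = (0.4880 − 0.1133) / 0.4880 = 0.7678 → 76.78%

RR = 4.31; AR% = 76.78%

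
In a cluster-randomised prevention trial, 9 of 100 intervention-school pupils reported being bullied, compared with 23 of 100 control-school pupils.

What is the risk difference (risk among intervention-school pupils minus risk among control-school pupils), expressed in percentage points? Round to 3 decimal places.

risk, intervention-school pupils = 9/100 = 0.0900
risk, control-school pupils = 23/100 = 0.2300
risk difference = 0.0900 − 0.2300 = -0.1400 → -14.000 percentage points

RD ≈ -14.000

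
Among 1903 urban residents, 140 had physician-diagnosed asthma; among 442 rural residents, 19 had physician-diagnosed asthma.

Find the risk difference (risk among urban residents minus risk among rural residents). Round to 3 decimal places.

0.031

risk, urban residents = 140/1903 = 0.07357
risk, rural residents = 19/442 = 0.04299
risk difference = 0.07357 − 0.04299 = 0.031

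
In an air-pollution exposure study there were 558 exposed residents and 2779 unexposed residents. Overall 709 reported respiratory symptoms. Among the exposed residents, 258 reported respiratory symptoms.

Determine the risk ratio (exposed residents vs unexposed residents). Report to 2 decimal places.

2.85

exposed residents without the outcome: 558 − 258 = 300
unexposed residents with the outcome: 709 − 258 = 451
unexposed residents without the outcome: 2779 − 451 = 2328
risk, exposed residents = 258/558 = 0.4624
risk, unexposed residents = 451/2779 = 0.1623
RR = 0.4624 / 0.1623 = 2.85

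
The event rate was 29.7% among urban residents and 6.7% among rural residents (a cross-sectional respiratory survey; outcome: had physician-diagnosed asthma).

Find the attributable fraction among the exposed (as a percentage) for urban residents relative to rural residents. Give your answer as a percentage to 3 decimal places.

AR% = (0.2970 − 0.0670) / 0.2970 = 0.7744 → 77.441%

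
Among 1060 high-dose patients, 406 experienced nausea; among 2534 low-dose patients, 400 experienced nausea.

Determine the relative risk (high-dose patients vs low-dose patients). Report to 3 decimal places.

2.426

risk, high-dose patients = 406/1060 = 0.3830
risk, low-dose patients = 400/2534 = 0.1579
RR = 0.3830 / 0.1579 = 2.426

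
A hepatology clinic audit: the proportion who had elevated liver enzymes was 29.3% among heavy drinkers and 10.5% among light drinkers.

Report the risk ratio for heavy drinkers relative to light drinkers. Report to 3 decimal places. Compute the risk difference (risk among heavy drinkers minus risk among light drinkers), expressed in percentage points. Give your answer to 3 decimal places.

RR = 0.2930 / 0.1050 = 2.790
risk difference = 0.2930 − 0.1050 = 0.1880 → 18.800 percentage points

RR = 2.790; RD = 18.800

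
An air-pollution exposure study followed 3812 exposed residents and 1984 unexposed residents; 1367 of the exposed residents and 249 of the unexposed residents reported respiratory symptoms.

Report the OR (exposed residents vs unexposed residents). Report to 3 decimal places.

OR = (1367 × 1735) / (2445 × 249) = 2371745/608805 ≈ 3.896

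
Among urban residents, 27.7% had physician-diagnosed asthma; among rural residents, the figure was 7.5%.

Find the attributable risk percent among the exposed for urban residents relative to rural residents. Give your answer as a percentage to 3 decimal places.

AR% = (0.2770 − 0.0750) / 0.2770 = 0.7292 → 72.924%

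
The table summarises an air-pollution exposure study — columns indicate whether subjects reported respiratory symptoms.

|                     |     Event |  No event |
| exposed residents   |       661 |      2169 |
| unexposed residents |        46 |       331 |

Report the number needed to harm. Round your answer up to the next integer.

risk, exposed residents = 661/2830 = 0.233569
risk, unexposed residents = 46/377 = 0.122016
absolute risk difference = 0.111553
1 / 0.111553 = 8.964 → round up → 9

NNH ≈ 9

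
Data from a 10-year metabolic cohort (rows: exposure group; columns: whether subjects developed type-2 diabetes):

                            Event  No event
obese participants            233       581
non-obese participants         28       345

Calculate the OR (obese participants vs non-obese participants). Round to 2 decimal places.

OR = 4.94

odds, obese participants = 233/581 = 0.4010
odds, non-obese participants = 28/345 = 0.0812
OR = 0.4010 / 0.0812 = 4.94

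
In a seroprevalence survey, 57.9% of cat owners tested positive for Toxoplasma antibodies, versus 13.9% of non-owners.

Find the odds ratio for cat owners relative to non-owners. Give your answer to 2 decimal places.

odds, cat owners = 0.5790/0.4210 = 1.3753
odds, non-owners = 0.1390/0.8610 = 0.1614
OR = 1.3753 / 0.1614 = 8.52

8.52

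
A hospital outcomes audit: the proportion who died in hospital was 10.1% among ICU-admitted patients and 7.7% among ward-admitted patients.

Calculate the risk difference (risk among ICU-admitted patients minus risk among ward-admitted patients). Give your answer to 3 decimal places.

risk difference = 0.1010 − 0.0770 = 0.024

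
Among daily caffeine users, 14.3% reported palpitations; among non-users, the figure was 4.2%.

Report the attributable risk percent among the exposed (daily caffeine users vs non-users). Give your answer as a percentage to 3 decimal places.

AR% = (0.14300 − 0.04200) / 0.14300 = 0.7063 → 70.629%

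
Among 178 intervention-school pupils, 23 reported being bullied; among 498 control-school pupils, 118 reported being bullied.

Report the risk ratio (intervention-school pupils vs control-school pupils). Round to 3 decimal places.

0.545

risk, intervention-school pupils = 23/178 = 0.1292
risk, control-school pupils = 118/498 = 0.2369
RR = 0.1292 / 0.2369 = 0.545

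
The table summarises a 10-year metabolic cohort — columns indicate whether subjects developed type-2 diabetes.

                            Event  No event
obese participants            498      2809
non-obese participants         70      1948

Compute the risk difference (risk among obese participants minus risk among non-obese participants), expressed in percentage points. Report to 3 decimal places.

RD: 11.590

risk, obese participants = 498/3307 = 0.15059
risk, non-obese participants = 70/2018 = 0.03469
risk difference = 0.15059 − 0.03469 = 0.11590 → 11.590 percentage points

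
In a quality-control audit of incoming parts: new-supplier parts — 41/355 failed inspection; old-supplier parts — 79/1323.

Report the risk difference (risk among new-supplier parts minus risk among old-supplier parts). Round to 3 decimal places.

RD ≈ 0.056

risk, new-supplier parts = 41/355 = 0.1155
risk, old-supplier parts = 79/1323 = 0.0597
risk difference = 0.1155 − 0.0597 = 0.056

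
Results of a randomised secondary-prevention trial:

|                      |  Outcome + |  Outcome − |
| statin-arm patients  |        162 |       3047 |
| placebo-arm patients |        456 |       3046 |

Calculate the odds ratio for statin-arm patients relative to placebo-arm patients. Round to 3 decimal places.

OR = (162 × 3046) / (3047 × 456) = 493452/1389432 ≈ 0.355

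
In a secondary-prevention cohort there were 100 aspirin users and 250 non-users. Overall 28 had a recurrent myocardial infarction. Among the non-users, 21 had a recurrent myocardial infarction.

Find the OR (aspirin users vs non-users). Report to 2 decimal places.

aspirin users with the outcome: 28 − 21 = 7
aspirin users without the outcome: 100 − 7 = 93
non-users without the outcome: 250 − 21 = 229
OR = (7 × 229) / (93 × 21) = 1603/1953 ≈ 0.82

OR ≈ 0.82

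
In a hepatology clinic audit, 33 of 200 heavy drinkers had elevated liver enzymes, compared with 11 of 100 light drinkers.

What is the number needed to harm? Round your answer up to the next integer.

NNH ≈ 19

risk, heavy drinkers = 33/200 = 0.165000
risk, light drinkers = 11/100 = 0.110000
absolute risk difference = 0.055000
1 / 0.055000 = 18.182 → round up → 19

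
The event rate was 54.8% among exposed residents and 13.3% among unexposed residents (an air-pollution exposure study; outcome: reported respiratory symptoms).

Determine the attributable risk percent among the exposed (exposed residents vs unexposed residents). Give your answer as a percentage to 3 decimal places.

AR% = (0.5480 − 0.1330) / 0.5480 = 0.7573 → 75.730%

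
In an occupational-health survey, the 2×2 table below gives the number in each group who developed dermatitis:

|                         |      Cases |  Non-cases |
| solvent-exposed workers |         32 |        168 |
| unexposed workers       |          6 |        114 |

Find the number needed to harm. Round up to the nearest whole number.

risk, solvent-exposed workers = 32/200 = 0.160000
risk, unexposed workers = 6/120 = 0.050000
absolute risk difference = 0.110000
1 / 0.110000 = 9.091 → round up → 10

NNH: 10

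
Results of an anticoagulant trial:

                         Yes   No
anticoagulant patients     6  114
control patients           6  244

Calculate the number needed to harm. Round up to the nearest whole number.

NNH ≈ 39

risk, anticoagulant patients = 6/120 = 0.050000
risk, control patients = 6/250 = 0.024000
absolute risk difference = 0.026000
1 / 0.026000 = 38.462 → round up → 39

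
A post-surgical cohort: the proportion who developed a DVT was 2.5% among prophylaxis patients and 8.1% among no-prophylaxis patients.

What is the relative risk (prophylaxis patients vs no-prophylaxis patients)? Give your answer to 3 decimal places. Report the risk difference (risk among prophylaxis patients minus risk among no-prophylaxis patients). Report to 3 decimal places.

RR = 0.309; RD = -0.056

RR = 0.02500 / 0.08100 = 0.309
risk difference = 0.02500 − 0.08100 = -0.056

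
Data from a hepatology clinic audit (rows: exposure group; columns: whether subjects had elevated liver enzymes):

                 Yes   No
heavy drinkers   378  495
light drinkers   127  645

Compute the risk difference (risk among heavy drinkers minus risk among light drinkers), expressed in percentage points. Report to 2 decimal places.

risk, heavy drinkers = 378/873 = 0.4330
risk, light drinkers = 127/772 = 0.1645
risk difference = 0.4330 − 0.1645 = 0.2685 → 26.85 percentage points

RD = 26.85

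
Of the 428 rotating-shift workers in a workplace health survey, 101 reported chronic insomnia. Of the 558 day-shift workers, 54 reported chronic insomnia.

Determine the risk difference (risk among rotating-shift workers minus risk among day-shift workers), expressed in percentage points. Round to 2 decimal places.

RD = 13.92

risk, rotating-shift workers = 101/428 = 0.2360
risk, day-shift workers = 54/558 = 0.0968
risk difference = 0.2360 − 0.0968 = 0.1392 → 13.92 percentage points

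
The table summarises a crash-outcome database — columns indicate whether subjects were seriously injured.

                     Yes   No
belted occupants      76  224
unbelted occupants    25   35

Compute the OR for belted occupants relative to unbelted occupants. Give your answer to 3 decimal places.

0.475

odds, belted occupants = 76/224 = 0.3393
odds, unbelted occupants = 25/35 = 0.7143
OR = 0.3393 / 0.7143 = 0.475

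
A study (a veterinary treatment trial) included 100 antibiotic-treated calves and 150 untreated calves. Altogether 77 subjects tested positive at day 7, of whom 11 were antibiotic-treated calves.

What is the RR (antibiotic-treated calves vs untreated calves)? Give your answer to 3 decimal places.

antibiotic-treated calves without the outcome: 100 − 11 = 89
untreated calves with the outcome: 77 − 11 = 66
untreated calves without the outcome: 150 − 66 = 84
risk, antibiotic-treated calves = 11/100 = 0.1100
risk, untreated calves = 66/150 = 0.4400
RR = 0.1100 / 0.4400 = 0.250

RR: 0.250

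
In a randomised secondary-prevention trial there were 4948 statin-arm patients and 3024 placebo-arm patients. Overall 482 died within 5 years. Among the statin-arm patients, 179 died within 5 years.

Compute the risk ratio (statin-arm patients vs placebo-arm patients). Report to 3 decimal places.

statin-arm patients without the outcome: 4948 − 179 = 4769
placebo-arm patients with the outcome: 482 − 179 = 303
placebo-arm patients without the outcome: 3024 − 303 = 2721
risk, statin-arm patients = 179/4948 = 0.03618
risk, placebo-arm patients = 303/3024 = 0.10020
RR = 0.03618 / 0.10020 = 0.361

RR ≈ 0.361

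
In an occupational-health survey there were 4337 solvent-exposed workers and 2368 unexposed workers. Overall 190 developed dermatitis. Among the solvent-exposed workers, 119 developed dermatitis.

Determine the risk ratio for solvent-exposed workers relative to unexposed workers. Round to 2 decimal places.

RR ≈ 0.92

solvent-exposed workers without the outcome: 4337 − 119 = 4218
unexposed workers with the outcome: 190 − 119 = 71
unexposed workers without the outcome: 2368 − 71 = 2297
risk, solvent-exposed workers = 119/4337 = 0.02744
risk, unexposed workers = 71/2368 = 0.02998
RR = 0.02744 / 0.02998 = 0.92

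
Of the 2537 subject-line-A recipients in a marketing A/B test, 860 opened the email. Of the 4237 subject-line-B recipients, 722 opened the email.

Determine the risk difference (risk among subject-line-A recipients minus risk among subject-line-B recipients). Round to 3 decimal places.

0.169

risk, subject-line-A recipients = 860/2537 = 0.3390
risk, subject-line-B recipients = 722/4237 = 0.1704
risk difference = 0.3390 − 0.1704 = 0.169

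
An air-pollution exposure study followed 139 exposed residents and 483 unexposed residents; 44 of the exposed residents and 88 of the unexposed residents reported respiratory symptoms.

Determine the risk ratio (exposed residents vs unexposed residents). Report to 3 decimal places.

risk, exposed residents = 44/139 = 0.3165
risk, unexposed residents = 88/483 = 0.1822
RR = 0.3165 / 0.1822 = 1.737

1.737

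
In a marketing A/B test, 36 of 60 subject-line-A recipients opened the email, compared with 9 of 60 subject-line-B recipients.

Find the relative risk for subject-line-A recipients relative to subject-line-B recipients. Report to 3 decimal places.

4.000

risk, subject-line-A recipients = 36/60 = 0.6000
risk, subject-line-B recipients = 9/60 = 0.1500
RR = 0.6000 / 0.1500 = 4.000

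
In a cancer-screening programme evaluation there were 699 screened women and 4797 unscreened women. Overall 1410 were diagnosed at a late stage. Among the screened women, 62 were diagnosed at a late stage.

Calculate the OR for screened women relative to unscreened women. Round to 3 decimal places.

screened women without the outcome: 699 − 62 = 637
unscreened women with the outcome: 1410 − 62 = 1348
unscreened women without the outcome: 4797 − 1348 = 3449
odds, screened women = 62/637 = 0.0973
odds, unscreened women = 1348/3449 = 0.3908
OR = 0.0973 / 0.3908 = 0.249

0.249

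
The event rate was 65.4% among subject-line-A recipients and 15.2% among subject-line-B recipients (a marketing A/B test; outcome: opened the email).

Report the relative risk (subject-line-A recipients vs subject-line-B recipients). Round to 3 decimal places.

RR = 0.6540 / 0.1520 = 4.303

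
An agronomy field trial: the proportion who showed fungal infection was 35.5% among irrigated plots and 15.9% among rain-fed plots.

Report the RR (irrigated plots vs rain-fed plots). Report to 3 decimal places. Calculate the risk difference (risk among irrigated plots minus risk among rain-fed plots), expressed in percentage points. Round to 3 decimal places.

RR = 2.233; RD = 19.600

RR = 0.3550 / 0.1590 = 2.233
risk difference = 0.3550 − 0.1590 = 0.1960 → 19.600 percentage points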